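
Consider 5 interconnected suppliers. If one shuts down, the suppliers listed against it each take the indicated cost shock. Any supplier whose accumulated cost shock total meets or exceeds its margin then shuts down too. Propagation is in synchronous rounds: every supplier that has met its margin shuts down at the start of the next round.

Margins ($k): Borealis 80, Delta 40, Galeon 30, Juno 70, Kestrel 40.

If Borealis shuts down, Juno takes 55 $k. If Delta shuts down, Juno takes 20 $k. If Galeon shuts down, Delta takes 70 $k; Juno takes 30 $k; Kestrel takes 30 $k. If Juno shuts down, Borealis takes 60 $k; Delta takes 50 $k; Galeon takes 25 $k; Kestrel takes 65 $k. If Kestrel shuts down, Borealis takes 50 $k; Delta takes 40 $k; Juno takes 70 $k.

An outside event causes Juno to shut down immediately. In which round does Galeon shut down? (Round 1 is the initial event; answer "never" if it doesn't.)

Round 1 — Juno shuts down (initial).
  Borealis: +60 → 60 < 80
  Delta: +50 → 50 ≥ 40
  Galeon: +25 → 25 < 30
  Kestrel: +65 → 65 ≥ 40
Round 2 — Delta, Kestrel shut down.
  Borealis: +50 → 110 ≥ 80
Round 3 — Borealis shuts down.
No further shutdowns.

never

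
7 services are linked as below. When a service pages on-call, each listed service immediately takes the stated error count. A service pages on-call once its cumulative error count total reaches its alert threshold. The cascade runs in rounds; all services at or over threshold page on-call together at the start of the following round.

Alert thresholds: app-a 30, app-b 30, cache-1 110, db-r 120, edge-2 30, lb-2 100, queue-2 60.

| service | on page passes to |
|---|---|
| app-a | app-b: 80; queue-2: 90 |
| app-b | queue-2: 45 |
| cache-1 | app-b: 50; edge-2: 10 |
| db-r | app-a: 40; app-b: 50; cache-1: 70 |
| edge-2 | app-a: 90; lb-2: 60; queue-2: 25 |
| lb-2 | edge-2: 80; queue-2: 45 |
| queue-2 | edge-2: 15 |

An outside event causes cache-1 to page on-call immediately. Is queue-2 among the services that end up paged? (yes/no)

no

Round 1 — cache-1 pages on-call (initial).
  app-b: +50 → 50 ≥ 30
  edge-2: +10 → 10 < 30
Round 2 — app-b pages on-call.
  queue-2: +45 → 45 < 60
No further pages.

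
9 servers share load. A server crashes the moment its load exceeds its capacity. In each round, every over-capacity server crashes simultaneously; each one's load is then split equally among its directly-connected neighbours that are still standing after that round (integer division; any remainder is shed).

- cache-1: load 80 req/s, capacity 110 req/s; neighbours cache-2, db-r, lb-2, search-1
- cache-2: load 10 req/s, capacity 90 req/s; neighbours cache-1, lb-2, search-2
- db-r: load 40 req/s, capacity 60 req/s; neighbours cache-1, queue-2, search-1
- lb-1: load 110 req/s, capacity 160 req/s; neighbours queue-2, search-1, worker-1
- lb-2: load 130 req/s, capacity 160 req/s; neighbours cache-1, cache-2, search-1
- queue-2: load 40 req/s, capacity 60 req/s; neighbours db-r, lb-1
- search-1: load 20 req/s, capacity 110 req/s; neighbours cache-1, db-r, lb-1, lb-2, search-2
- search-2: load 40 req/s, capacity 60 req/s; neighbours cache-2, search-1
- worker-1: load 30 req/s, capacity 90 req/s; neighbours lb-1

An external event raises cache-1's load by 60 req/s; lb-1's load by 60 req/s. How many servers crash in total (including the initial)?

Round 1 — cache-1 at 140 > 110; lb-1 at 170 > 160. cache-1, lb-1 crash.
  cache-1 sheds 140 req/s to cache-2, db-r, lb-2, search-1: 35 each.
    cache-2: 10+35 = 45 ≤ 90
    db-r: 40+35 = 75 > 60
    lb-2: 130+35 = 165 > 160
    search-1: 20+35 = 55 ≤ 110
  lb-1 sheds 170 req/s to queue-2, search-1, worker-1: 56 each (2 lost).
    queue-2: 40+56 = 96 > 60
    search-1: 55+56 = 111 > 110
    worker-1: 30+56 = 86 ≤ 90
Round 2 — db-r, lb-2, queue-2, search-1 crash.
  db-r sheds 75 req/s: no online neighbours, lost.
  lb-2 sheds 165 req/s to cache-2: 165 each.
    cache-2: 45+165 = 210 > 90
  queue-2 sheds 96 req/s: no online neighbours, lost.
  search-1 sheds 111 req/s to search-2: 111 each.
    search-2: 40+111 = 151 > 60
Round 3 — cache-2, search-2 crash.
  cache-2 sheds 210 req/s: no online neighbours, lost.
  search-2 sheds 151 req/s: no online neighbours, lost.
No further crashes.

8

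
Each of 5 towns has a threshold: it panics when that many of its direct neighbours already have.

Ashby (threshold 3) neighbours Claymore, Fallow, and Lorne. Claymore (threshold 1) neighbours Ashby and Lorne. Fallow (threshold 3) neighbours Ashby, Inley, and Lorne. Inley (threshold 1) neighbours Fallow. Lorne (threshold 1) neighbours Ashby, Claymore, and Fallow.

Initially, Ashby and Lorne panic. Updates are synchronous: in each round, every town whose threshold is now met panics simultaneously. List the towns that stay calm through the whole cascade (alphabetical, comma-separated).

Round 1 — Ashby, Lorne panic (initial).
Round 2 — checking thresholds:
  Claymore: 2 of 2 neighbours ≥ 1, panics.
  Fallow: 2 of 3 neighbours < 3, not yet.
Round 3 — no new panics; cascade stops.

Fallow, Inley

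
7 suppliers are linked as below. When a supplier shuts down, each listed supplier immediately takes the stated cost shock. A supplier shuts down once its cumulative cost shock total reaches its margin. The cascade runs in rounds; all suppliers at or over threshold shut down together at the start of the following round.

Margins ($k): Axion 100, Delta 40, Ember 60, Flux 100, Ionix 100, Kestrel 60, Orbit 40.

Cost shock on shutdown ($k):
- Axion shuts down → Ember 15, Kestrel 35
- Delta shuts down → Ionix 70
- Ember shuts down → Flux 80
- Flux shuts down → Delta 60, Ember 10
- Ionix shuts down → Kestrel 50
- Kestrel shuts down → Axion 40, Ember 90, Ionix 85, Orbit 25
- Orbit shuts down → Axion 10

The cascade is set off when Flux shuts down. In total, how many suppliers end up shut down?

Round 1 — Flux shuts down (initial).
  Delta: +60 → 60 ≥ 40
  Ember: +10 → 10 < 60
Round 2 — Delta shuts down.
  Ionix: +70 → 70 < 100
No further shutdowns.

2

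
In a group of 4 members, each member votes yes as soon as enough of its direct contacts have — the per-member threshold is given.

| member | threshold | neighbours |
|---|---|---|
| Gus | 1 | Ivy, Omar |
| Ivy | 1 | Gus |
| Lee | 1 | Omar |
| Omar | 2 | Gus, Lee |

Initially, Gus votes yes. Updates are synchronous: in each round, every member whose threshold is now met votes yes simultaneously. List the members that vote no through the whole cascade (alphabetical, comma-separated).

Lee, Omar

Round 1 — Gus votes yes (initial).
Round 2 — checking thresholds:
  Ivy: 1 of 1 neighbours ≥ 1, votes yes.
  Omar: 1 of 2 neighbours < 2, below threshold.
Round 3 — no new yes votes; cascade stops.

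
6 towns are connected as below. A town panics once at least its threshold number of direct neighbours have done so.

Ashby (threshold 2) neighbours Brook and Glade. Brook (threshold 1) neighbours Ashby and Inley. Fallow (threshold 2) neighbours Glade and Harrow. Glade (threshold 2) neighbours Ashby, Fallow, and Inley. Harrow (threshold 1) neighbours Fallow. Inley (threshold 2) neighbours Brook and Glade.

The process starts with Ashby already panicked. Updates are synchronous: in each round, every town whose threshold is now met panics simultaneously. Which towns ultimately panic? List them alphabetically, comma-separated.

Round 1 — Ashby panics (initial).
Round 2 — checking thresholds:
  Brook: 1 of 2 neighbours ≥ 1, panics.
  Glade: 1 of 3 neighbours < 2, below threshold.
Round 3 — no new panics; cascade stops.

Ashby, Brook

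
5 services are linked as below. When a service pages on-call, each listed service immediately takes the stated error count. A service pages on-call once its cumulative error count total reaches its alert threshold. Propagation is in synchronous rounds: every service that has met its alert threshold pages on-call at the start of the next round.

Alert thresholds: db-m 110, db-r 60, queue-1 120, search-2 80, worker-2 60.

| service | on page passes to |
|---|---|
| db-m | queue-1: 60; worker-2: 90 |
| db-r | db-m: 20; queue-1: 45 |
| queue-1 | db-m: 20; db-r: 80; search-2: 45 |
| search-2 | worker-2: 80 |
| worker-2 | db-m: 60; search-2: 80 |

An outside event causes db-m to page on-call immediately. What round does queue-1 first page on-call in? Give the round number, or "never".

Round 1 — db-m pages on-call (initial).
  queue-1: +60 → 60 < 120
  worker-2: +90 → 90 ≥ 60
Round 2 — worker-2 pages on-call.
  search-2: +80 → 80 ≥ 80
Round 3 — search-2 pages on-call.
No further pages.

never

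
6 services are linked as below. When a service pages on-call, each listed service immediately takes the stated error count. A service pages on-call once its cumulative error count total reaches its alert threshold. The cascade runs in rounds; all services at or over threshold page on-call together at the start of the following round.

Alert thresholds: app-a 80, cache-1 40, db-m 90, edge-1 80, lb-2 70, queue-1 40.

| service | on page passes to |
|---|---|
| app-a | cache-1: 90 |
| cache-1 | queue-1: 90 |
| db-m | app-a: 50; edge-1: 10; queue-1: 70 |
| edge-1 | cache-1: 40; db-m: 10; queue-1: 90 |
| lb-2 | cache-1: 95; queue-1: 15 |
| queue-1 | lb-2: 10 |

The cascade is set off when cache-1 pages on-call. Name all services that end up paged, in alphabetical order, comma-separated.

cache-1, queue-1

Round 1 — cache-1 pages on-call (initial).
  queue-1: +90 → 90 ≥ 40
Round 2 — queue-1 pages on-call.
  lb-2: +10 → 10 < 70
No further pages.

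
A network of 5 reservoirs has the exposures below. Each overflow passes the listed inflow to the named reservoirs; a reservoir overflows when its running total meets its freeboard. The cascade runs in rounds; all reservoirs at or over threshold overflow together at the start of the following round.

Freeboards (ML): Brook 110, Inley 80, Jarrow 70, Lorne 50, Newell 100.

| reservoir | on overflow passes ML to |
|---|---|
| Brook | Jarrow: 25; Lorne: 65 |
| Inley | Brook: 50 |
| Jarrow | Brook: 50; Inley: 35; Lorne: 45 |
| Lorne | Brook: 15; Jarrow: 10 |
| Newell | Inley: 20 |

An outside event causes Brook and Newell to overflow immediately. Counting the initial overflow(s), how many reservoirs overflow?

Round 1 — Brook, Newell overflow (initial).
  Inley: +20 → 20 < 80
  Jarrow: +25 → 25 < 70
  Lorne: +65 → 65 ≥ 50
Round 2 — Lorne overflows.
  Jarrow: +10 → 35 < 70
No further overflows.

3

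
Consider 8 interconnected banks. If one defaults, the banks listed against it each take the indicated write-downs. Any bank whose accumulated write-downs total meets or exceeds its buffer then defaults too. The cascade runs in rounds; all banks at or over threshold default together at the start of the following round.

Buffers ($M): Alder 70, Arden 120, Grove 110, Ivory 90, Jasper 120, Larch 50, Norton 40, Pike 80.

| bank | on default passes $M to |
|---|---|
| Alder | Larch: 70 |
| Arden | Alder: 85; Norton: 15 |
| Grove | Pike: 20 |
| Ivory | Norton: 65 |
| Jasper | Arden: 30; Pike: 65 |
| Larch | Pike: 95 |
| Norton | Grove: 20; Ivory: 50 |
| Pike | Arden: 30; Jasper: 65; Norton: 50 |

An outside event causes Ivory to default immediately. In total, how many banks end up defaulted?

2

Round 1 — Ivory defaults (initial).
  Norton: +65 → 65 ≥ 40
Round 2 — Norton defaults.
  Grove: +20 → 20 < 110
No further defaults.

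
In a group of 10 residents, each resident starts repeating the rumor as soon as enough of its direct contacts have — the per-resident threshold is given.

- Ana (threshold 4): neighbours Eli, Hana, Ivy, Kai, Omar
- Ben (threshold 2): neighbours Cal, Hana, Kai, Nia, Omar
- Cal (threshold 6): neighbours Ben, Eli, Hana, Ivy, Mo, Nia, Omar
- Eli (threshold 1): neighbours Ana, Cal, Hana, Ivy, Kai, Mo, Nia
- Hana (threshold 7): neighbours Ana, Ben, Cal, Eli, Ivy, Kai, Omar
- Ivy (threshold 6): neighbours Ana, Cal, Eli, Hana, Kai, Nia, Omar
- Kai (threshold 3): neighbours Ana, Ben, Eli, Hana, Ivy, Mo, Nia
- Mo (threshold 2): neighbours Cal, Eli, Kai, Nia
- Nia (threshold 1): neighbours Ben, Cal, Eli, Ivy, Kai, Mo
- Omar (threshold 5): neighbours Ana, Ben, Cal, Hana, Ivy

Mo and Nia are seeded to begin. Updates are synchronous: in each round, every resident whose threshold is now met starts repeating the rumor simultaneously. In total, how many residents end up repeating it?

Round 1 — Mo, Nia start repeating the rumor (initial).
Round 2 — checking thresholds:
  Ben: 1 of 5 neighbours < 2, below threshold.
  Cal: 2 of 7 neighbours < 6, below threshold.
  Eli: 2 of 7 neighbours ≥ 1, starts repeating the rumor.
  Ivy: 1 of 7 neighbours < 6, below threshold.
  Kai: 2 of 7 neighbours < 3, below threshold.
Round 3 — checking thresholds:
  Ana: 1 of 5 neighbours < 4, below threshold.
  Ben: 1 of 5 neighbours < 2, below threshold.
  Cal: 3 of 7 neighbours < 6, below threshold.
  Hana: 1 of 7 neighbours < 7, below threshold.
  Ivy: 2 of 7 neighbours < 6, below threshold.
  Kai: 3 of 7 neighbours ≥ 3, starts repeating the rumor.
Round 4 — checking thresholds:
  Ana: 2 of 5 neighbours < 4, below threshold.
  Ben: 2 of 5 neighbours ≥ 2, starts repeating the rumor.
  Cal: 3 of 7 neighbours < 6, below threshold.
  Hana: 2 of 7 neighbours < 7, below threshold.
  Ivy: 3 of 7 neighbours < 6, below threshold.
Round 5 — no new spreads; cascade stops.

5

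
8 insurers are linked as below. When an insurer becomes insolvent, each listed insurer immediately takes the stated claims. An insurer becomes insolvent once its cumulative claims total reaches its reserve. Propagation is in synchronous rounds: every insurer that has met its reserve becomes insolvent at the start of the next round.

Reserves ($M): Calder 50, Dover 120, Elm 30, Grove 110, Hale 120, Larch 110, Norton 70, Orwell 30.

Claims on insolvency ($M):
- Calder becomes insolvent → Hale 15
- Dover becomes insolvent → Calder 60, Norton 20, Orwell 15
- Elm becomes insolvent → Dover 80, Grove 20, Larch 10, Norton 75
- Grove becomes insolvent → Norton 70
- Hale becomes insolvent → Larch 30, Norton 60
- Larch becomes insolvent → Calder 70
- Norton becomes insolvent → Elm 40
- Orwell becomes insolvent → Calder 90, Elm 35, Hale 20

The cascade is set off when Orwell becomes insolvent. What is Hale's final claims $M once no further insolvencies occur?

Round 1 — Orwell becomes insolvent (initial).
  Calder: +90 → 90 ≥ 50
  Elm: +35 → 35 ≥ 30
  Hale: +20 → 20 < 120
Round 2 — Calder, Elm become insolvent.
  Dover: +80 → 80 < 120
  Grove: +20 → 20 < 110
  Hale: +15 → 35 < 120
  Larch: +10 → 10 < 110
  Norton: +75 → 75 ≥ 70
Round 3 — Norton becomes insolvent.
No further insolvencies.

35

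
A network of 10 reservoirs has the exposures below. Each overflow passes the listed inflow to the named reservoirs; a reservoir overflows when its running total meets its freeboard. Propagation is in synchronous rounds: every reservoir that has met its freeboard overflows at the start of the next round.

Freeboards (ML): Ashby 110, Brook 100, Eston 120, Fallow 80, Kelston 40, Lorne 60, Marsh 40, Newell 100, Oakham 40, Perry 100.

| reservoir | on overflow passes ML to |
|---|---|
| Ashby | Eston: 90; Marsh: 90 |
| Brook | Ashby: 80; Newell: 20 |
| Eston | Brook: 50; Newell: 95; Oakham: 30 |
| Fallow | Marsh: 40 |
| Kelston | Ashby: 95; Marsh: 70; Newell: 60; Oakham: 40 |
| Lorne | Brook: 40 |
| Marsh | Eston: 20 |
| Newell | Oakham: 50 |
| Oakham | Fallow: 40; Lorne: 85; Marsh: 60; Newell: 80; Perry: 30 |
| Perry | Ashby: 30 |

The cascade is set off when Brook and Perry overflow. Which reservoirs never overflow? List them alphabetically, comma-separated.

Eston, Fallow, Kelston, Lorne, Newell, Oakham

Round 1 — Brook, Perry overflow (initial).
  Ashby: +80+30 → 110 ≥ 110
  Newell: +20 → 20 < 100
Round 2 — Ashby overflows.
  Eston: +90 → 90 < 120
  Marsh: +90 → 90 ≥ 40
Round 3 — Marsh overflows.
  Eston: +20 → 110 < 120
No further overflows.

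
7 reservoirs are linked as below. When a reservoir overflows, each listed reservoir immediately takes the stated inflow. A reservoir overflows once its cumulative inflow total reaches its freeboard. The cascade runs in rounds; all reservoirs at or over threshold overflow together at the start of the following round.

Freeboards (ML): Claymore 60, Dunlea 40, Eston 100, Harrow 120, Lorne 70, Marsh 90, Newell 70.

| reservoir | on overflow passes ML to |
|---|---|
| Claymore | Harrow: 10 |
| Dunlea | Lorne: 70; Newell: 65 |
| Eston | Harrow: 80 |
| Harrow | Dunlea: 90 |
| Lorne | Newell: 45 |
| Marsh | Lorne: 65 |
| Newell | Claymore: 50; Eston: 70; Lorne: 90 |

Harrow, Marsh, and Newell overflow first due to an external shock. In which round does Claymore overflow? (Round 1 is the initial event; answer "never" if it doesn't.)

never

Round 1 — Harrow, Marsh, Newell overflow (initial).
  Claymore: +50 → 50 < 60
  Dunlea: +90 → 90 ≥ 40
  Eston: +70 → 70 < 100
  Lorne: +65+90 → 155 ≥ 70
Round 2 — Dunlea, Lorne overflow.
No further overflows.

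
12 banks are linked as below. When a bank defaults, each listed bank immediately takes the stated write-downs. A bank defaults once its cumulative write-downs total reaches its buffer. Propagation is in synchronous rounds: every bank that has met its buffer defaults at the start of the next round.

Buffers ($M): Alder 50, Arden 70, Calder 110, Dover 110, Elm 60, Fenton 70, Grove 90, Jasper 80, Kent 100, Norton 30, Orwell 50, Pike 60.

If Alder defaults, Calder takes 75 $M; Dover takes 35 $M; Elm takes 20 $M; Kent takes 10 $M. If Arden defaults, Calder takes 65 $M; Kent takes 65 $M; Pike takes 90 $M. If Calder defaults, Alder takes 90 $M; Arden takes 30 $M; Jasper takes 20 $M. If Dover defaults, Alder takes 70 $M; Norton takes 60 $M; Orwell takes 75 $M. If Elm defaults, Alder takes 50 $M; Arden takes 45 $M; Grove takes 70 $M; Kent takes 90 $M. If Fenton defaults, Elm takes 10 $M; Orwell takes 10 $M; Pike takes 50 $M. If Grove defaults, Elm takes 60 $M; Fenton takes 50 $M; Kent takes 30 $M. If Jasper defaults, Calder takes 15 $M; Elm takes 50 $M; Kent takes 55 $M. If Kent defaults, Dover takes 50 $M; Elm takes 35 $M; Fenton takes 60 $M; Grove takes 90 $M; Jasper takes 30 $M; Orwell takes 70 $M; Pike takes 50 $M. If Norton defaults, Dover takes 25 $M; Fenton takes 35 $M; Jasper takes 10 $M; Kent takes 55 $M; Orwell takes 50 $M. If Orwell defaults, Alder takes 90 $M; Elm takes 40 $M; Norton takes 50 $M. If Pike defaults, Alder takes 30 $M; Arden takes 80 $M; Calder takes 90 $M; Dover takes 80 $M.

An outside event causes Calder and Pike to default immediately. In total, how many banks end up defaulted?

11

Round 1 — Calder, Pike default (initial).
  Alder: +90+30 → 120 ≥ 50
  Arden: +30+80 → 110 ≥ 70
  Dover: +80 → 80 < 110
  Jasper: +20 → 20 < 80
Round 2 — Alder, Arden default.
  Dover: +35 → 115 ≥ 110
  Elm: +20 → 20 < 60
  Kent: +10+65 → 75 < 100
Round 3 — Dover defaults.
  Norton: +60 → 60 ≥ 30
  Orwell: +75 → 75 ≥ 50
Round 4 — Norton, Orwell default.
  Elm: +40 → 60 ≥ 60
  Fenton: +35 → 35 < 70
  Jasper: +10 → 30 < 80
  Kent: +55 → 130 ≥ 100
Round 5 — Elm, Kent default.
  Fenton: +60 → 95 ≥ 70
  Grove: +70+90 → 160 ≥ 90
  Jasper: +30 → 60 < 80
Round 6 — Fenton, Grove default.
No further defaults.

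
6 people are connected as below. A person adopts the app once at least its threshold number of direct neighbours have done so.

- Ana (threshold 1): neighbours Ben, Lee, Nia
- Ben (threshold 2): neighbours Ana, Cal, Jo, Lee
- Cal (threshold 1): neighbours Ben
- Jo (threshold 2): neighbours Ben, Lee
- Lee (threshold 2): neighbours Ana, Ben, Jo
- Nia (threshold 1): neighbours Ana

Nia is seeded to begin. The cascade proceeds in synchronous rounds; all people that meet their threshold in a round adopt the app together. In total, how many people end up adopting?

Round 1 — Nia adopts the app (initial).
Round 2 — checking thresholds:
  Ana: 1 of 3 neighbours ≥ 1, adopts the app.
Round 3 — no new adoptions; cascade stops.

2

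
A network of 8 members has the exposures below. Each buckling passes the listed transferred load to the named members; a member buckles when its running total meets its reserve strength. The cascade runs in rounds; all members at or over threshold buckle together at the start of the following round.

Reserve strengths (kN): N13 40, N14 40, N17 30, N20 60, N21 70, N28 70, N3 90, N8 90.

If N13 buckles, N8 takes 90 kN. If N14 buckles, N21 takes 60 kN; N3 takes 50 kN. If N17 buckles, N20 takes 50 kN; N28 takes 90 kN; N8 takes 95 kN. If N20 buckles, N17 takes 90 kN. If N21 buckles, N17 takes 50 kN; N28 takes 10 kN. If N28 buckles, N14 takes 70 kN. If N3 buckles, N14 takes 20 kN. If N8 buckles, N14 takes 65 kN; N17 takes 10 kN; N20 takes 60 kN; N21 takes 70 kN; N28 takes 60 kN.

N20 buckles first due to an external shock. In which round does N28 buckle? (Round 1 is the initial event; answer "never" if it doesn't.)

Round 1 — N20 buckles (initial).
  N17: +90 → 90 ≥ 30
Round 2 — N17 buckles.
  N28: +90 → 90 ≥ 70
  N8: +95 → 95 ≥ 90
Round 3 — N28, N8 buckle.
  N14: +70+65 → 135 ≥ 40
  N21: +70 → 70 ≥ 70
Round 4 — N14, N21 buckle.
  N3: +50 → 50 < 90
No further bucklings.

3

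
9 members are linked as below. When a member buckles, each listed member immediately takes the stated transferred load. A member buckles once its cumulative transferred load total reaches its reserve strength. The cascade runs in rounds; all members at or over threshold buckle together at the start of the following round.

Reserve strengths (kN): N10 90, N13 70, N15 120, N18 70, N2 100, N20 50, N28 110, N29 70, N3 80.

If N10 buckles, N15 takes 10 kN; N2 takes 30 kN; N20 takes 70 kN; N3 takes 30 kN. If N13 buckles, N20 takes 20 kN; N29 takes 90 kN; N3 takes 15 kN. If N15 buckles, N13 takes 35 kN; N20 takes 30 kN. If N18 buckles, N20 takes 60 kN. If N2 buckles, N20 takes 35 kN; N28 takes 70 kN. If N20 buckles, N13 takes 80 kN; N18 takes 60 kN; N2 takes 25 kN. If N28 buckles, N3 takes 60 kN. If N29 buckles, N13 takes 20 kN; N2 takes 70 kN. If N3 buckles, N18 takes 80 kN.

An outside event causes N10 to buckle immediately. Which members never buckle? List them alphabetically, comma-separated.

N15, N18, N28, N3

Round 1 — N10 buckles (initial).
  N15: +10 → 10 < 120
  N2: +30 → 30 < 100
  N20: +70 → 70 ≥ 50
  N3: +30 → 30 < 80
Round 2 — N20 buckles.
  N13: +80 → 80 ≥ 70
  N18: +60 → 60 < 70
  N2: +25 → 55 < 100
Round 3 — N13 buckles.
  N29: +90 → 90 ≥ 70
  N3: +15 → 45 < 80
Round 4 — N29 buckles.
  N2: +70 → 125 ≥ 100
Round 5 — N2 buckles.
  N28: +70 → 70 < 110
No further bucklings.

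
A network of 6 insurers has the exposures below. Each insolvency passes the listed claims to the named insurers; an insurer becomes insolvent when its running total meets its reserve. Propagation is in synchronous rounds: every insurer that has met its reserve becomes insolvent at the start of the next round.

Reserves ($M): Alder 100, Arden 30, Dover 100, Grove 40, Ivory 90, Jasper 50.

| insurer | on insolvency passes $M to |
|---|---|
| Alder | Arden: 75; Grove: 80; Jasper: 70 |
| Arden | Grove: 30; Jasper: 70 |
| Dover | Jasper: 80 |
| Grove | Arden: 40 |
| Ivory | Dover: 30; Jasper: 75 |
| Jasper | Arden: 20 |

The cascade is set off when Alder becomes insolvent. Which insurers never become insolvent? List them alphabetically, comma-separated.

Round 1 — Alder becomes insolvent (initial).
  Arden: +75 → 75 ≥ 30
  Grove: +80 → 80 ≥ 40
  Jasper: +70 → 70 ≥ 50
Round 2 — Arden, Grove, Jasper become insolvent.
No further insolvencies.

Dover, Ivory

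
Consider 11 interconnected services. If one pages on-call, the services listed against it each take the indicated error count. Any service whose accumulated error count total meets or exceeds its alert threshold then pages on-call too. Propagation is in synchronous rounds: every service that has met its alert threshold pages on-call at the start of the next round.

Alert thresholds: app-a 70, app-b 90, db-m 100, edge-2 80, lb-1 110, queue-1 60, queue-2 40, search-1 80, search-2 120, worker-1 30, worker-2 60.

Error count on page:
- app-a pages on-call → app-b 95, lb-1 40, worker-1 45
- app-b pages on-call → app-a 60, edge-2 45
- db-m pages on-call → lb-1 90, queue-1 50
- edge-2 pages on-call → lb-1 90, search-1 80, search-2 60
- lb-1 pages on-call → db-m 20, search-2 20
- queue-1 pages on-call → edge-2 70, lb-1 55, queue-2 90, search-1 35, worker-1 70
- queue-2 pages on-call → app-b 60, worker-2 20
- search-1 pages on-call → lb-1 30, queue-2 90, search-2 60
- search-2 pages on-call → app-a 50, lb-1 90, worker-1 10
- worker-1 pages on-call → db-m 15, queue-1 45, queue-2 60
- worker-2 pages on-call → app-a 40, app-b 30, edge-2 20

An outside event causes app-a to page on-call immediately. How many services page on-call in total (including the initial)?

Round 1 — app-a pages on-call (initial).
  app-b: +95 → 95 ≥ 90
  lb-1: +40 → 40 < 110
  worker-1: +45 → 45 ≥ 30
Round 2 — app-b, worker-1 page on-call.
  db-m: +15 → 15 < 100
  edge-2: +45 → 45 < 80
  queue-1: +45 → 45 < 60
  queue-2: +60 → 60 ≥ 40
Round 3 — queue-2 pages on-call.
  worker-2: +20 → 20 < 60
No further pages.

4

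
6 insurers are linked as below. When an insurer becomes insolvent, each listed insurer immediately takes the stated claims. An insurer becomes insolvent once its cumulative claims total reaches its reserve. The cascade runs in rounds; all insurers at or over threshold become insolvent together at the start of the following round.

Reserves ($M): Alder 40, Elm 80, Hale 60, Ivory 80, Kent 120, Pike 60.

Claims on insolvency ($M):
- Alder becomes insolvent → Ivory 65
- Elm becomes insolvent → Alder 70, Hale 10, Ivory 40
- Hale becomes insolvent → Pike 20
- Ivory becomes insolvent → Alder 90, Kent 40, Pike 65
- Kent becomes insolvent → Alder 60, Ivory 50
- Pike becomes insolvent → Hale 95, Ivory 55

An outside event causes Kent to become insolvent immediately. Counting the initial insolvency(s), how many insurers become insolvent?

Round 1 — Kent becomes insolvent (initial).
  Alder: +60 → 60 ≥ 40
  Ivory: +50 → 50 < 80
Round 2 — Alder becomes insolvent.
  Ivory: +65 → 115 ≥ 80
Round 3 — Ivory becomes insolvent.
  Pike: +65 → 65 ≥ 60
Round 4 — Pike becomes insolvent.
  Hale: +95 → 95 ≥ 60
Round 5 — Hale becomes insolvent.
No further insolvencies.

5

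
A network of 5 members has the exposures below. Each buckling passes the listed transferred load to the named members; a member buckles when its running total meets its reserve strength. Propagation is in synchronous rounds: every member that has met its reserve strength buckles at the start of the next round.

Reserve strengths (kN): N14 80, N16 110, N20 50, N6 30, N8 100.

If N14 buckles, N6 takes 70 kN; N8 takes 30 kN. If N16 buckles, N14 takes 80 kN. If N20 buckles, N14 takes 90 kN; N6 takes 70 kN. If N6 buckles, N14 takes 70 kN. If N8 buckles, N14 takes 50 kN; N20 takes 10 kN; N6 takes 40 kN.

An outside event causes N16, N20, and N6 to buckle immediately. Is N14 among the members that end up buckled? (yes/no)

yes

Round 1 — N16, N20, N6 buckle (initial).
  N14: +80+90+70 → 240 ≥ 80
Round 2 — N14 buckles.
  N8: +30 → 30 < 100
No further bucklings.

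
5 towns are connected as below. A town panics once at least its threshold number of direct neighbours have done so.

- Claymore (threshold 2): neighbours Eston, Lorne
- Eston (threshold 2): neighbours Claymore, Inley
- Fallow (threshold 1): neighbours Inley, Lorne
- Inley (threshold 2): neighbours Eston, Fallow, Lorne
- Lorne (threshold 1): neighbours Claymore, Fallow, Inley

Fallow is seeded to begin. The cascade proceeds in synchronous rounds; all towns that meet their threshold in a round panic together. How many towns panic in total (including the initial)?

3

Round 1 — Fallow panics (initial).
Round 2 — checking thresholds:
  Inley: 1 of 3 neighbours < 2, holds.
  Lorne: 1 of 3 neighbours ≥ 1, panics.
Round 3 — checking thresholds:
  Claymore: 1 of 2 neighbours < 2, holds.
  Inley: 2 of 3 neighbours ≥ 2, panics.
Round 4 — no new panics; cascade stops.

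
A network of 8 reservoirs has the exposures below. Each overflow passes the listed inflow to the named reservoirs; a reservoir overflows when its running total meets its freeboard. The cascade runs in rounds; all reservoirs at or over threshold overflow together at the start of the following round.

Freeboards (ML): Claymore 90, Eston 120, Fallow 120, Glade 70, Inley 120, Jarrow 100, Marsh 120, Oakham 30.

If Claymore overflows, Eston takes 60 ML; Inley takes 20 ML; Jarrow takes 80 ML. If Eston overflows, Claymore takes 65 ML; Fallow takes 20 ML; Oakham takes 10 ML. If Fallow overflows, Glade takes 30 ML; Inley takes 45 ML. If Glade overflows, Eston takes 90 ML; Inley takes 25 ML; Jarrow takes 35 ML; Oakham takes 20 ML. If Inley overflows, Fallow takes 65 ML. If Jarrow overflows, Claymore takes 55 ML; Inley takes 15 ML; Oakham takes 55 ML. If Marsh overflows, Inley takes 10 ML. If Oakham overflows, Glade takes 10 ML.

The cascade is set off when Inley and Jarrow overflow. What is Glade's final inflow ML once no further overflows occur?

Round 1 — Inley, Jarrow overflow (initial).
  Claymore: +55 → 55 < 90
  Fallow: +65 → 65 < 120
  Oakham: +55 → 55 ≥ 30
Round 2 — Oakham overflows.
  Glade: +10 → 10 < 70
No further overflows.

10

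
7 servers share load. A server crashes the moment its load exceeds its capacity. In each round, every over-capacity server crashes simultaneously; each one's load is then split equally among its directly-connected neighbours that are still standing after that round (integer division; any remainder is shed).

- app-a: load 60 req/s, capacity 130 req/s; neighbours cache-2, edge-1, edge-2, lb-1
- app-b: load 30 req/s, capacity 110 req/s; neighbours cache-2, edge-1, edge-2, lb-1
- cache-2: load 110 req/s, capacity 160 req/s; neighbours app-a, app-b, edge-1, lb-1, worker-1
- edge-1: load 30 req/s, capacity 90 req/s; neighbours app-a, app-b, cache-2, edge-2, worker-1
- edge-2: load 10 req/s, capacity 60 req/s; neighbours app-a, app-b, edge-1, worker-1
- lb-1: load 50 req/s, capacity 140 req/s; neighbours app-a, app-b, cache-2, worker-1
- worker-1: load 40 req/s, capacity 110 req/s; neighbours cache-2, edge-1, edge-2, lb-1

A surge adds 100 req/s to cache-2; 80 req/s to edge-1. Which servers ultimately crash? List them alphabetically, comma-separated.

Round 1 — cache-2 at 210 > 160; edge-1 at 110 > 90. cache-2, edge-1 crash.
  cache-2 sheds 210 req/s to app-a, app-b, lb-1, worker-1: 52 each (2 lost).
    app-a: 60+52 = 112 ≤ 130
    app-b: 30+52 = 82 ≤ 110
    lb-1: 50+52 = 102 ≤ 140
    worker-1: 40+52 = 92 ≤ 110
  edge-1 sheds 110 req/s to app-a, app-b, edge-2, worker-1: 27 each (2 lost).
    app-a: 112+27 = 139 > 130
    app-b: 82+27 = 109 ≤ 110
    edge-2: 10+27 = 37 ≤ 60
    worker-1: 92+27 = 119 > 110
Round 2 — app-a, worker-1 crash.
  app-a sheds 139 req/s to edge-2, lb-1: 69 each (1 lost).
    edge-2: 37+69 = 106 > 60
    lb-1: 102+69 = 171 > 140
  worker-1 sheds 119 req/s to edge-2, lb-1: 59 each (1 lost).
    edge-2: 106+59 = 165 > 60
    lb-1: 171+59 = 230 > 140
Round 3 — edge-2, lb-1 crash.
  edge-2 sheds 165 req/s to app-b: 165 each.
    app-b: 109+165 = 274 > 110
  lb-1 sheds 230 req/s to app-b: 230 each.
    app-b: 274+230 = 504 > 110
Round 4 — app-b crashes.
  app-b sheds 504 req/s: no online neighbours, lost.
No further crashes.

app-a, app-b, cache-2, edge-1, edge-2, lb-1, worker-1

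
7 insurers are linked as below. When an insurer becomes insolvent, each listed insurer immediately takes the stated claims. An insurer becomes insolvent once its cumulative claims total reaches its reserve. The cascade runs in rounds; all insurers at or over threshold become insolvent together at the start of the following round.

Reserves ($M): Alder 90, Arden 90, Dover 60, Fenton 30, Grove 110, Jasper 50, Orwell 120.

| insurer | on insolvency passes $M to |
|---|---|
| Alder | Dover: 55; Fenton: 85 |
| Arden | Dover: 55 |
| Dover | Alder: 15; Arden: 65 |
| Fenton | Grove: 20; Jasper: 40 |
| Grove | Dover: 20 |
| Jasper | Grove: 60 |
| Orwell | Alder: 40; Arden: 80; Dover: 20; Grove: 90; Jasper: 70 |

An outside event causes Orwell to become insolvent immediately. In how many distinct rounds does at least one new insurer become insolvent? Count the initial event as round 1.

Round 1 — Orwell becomes insolvent (initial).
  Alder: +40 → 40 < 90
  Arden: +80 → 80 < 90
  Dover: +20 → 20 < 60
  Grove: +90 → 90 < 110
  Jasper: +70 → 70 ≥ 50
Round 2 — Jasper becomes insolvent.
  Grove: +60 → 150 ≥ 110
Round 3 — Grove becomes insolvent.
  Dover: +20 → 40 < 60
No further insolvencies.

3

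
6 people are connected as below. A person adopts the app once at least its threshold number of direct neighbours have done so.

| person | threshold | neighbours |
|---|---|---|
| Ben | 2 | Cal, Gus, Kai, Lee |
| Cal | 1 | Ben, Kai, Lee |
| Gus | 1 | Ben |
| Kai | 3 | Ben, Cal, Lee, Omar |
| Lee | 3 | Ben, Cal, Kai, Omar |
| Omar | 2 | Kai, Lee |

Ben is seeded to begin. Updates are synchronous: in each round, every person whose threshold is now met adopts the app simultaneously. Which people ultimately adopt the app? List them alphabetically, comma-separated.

Round 1 — Ben adopts the app (initial).
Round 2 — checking thresholds:
  Cal: 1 of 3 neighbours ≥ 1, adopts the app.
  Gus: 1 of 1 neighbours ≥ 1, adopts the app.
  Kai: 1 of 4 neighbours < 3, below threshold.
  Lee: 1 of 4 neighbours < 3, below threshold.
Round 3 — no new adoptions; cascade stops.

Ben, Cal, Gus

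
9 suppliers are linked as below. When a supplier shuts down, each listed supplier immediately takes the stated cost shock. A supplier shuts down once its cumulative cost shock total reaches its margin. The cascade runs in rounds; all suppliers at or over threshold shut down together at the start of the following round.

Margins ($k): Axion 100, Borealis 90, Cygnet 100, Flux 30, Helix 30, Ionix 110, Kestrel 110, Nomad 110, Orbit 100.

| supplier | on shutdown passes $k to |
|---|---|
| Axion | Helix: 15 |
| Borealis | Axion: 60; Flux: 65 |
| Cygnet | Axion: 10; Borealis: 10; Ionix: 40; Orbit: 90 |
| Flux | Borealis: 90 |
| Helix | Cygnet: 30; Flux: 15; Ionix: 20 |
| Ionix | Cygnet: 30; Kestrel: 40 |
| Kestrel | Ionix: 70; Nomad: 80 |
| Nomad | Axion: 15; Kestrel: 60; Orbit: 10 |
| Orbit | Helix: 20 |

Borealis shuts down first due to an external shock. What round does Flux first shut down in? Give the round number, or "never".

Round 1 — Borealis shuts down (initial).
  Axion: +60 → 60 < 100
  Flux: +65 → 65 ≥ 30
Round 2 — Flux shuts down.
No further shutdowns.

2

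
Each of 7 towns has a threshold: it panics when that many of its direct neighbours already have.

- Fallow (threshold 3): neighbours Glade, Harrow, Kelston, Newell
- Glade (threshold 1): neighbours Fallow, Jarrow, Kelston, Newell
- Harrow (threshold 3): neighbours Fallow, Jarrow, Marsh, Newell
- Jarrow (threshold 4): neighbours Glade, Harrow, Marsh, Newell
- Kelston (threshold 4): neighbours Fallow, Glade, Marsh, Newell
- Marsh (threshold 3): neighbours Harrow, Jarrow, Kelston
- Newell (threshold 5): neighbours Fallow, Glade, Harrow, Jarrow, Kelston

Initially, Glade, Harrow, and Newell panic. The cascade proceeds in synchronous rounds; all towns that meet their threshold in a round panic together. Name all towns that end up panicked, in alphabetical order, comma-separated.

Fallow, Glade, Harrow, Newell

Round 1 — Glade, Harrow, Newell panic (initial).
Round 2 — checking thresholds:
  Fallow: 3 of 4 neighbours ≥ 3, panics.
  Jarrow: 3 of 4 neighbours < 4, below threshold.
  Kelston: 2 of 4 neighbours < 4, below threshold.
  Marsh: 1 of 3 neighbours < 3, below threshold.
Round 3 — no new panics; cascade stops.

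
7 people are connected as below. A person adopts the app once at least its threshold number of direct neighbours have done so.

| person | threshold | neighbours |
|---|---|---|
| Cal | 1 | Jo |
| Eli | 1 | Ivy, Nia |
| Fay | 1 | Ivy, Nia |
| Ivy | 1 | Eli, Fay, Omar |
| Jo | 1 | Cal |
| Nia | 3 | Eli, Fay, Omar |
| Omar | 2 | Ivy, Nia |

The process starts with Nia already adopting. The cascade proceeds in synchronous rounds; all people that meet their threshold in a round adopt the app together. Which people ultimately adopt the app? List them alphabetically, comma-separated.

Eli, Fay, Ivy, Nia, Omar

Round 1 — Nia adopts the app (initial).
Round 2 — checking thresholds:
  Eli: 1 of 2 neighbours ≥ 1, adopts the app.
  Fay: 1 of 2 neighbours ≥ 1, adopts the app.
  Omar: 1 of 2 neighbours < 2, holds.
Round 3 — checking thresholds:
  Ivy: 2 of 3 neighbours ≥ 1, adopts the app.
  Omar: 1 of 2 neighbours < 2, holds.
Round 4 — checking thresholds:
  Omar: 2 of 2 neighbours ≥ 2, adopts the app.
Round 5 — no new adoptions; cascade stops.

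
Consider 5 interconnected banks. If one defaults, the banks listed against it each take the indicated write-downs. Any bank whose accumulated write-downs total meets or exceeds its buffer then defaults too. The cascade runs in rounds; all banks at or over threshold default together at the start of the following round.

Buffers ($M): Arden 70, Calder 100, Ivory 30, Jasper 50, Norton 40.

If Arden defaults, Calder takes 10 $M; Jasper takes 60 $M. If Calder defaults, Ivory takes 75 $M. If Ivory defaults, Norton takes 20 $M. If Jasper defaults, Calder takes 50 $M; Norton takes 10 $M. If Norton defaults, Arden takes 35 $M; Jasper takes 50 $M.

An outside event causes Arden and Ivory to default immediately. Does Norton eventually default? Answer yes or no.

Round 1 — Arden, Ivory default (initial).
  Calder: +10 → 10 < 100
  Jasper: +60 → 60 ≥ 50
  Norton: +20 → 20 < 40
Round 2 — Jasper defaults.
  Calder: +50 → 60 < 100
  Norton: +10 → 30 < 40
No further defaults.

no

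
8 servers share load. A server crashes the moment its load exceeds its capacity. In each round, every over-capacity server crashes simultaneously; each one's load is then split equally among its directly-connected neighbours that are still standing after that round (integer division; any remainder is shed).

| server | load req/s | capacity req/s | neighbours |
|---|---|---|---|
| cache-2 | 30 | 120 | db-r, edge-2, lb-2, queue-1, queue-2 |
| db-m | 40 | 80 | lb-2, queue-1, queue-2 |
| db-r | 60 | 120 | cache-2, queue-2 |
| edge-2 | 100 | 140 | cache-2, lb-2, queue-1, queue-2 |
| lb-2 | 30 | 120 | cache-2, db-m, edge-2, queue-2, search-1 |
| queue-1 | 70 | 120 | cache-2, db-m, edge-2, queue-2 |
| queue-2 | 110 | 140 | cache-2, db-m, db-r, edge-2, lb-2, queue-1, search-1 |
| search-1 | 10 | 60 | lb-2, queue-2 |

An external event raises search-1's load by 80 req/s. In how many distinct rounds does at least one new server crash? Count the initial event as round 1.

2

Round 1 — search-1 at 90 > 60. search-1 crashes.
  search-1 sheds 90 req/s to lb-2, queue-2: 45 each.
    lb-2: 30+45 = 75 ≤ 120
    queue-2: 110+45 = 155 > 140
Round 2 — queue-2 crashes.
  queue-2 sheds 155 req/s to cache-2, db-m, db-r, edge-2, lb-2, queue-1: 25 each (5 lost).
    cache-2: 30+25 = 55 ≤ 120
    db-m: 40+25 = 65 ≤ 80
    db-r: 60+25 = 85 ≤ 120
    edge-2: 100+25 = 125 ≤ 140
    lb-2: 75+25 = 100 ≤ 120
    queue-1: 70+25 = 95 ≤ 120
No further crashes.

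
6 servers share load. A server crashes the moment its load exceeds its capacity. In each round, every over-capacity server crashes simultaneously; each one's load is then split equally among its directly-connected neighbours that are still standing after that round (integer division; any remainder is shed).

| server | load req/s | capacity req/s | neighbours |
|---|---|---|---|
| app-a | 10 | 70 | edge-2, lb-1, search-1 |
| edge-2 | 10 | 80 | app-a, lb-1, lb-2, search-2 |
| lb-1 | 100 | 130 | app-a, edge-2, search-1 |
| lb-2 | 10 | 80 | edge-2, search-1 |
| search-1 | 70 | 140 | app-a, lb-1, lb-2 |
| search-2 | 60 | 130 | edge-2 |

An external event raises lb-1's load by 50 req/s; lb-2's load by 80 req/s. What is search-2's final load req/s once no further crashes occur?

112

Round 1 — lb-1 at 150 > 130; lb-2 at 90 > 80. lb-1, lb-2 crash.
  lb-1 sheds 150 req/s to app-a, edge-2, search-1: 50 each.
    app-a: 10+50 = 60 ≤ 70
    edge-2: 10+50 = 60 ≤ 80
    search-1: 70+50 = 120 ≤ 140
  lb-2 sheds 90 req/s to edge-2, search-1: 45 each.
    edge-2: 60+45 = 105 > 80
    search-1: 120+45 = 165 > 140
Round 2 — edge-2, search-1 crash.
  edge-2 sheds 105 req/s to app-a, search-2: 52 each (1 lost).
    app-a: 60+52 = 112 > 70
    search-2: 60+52 = 112 ≤ 130
  search-1 sheds 165 req/s to app-a: 165 each.
    app-a: 112+165 = 277 > 70
Round 3 — app-a crashes.
  app-a sheds 277 req/s: no online neighbours, lost.
No further crashes.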